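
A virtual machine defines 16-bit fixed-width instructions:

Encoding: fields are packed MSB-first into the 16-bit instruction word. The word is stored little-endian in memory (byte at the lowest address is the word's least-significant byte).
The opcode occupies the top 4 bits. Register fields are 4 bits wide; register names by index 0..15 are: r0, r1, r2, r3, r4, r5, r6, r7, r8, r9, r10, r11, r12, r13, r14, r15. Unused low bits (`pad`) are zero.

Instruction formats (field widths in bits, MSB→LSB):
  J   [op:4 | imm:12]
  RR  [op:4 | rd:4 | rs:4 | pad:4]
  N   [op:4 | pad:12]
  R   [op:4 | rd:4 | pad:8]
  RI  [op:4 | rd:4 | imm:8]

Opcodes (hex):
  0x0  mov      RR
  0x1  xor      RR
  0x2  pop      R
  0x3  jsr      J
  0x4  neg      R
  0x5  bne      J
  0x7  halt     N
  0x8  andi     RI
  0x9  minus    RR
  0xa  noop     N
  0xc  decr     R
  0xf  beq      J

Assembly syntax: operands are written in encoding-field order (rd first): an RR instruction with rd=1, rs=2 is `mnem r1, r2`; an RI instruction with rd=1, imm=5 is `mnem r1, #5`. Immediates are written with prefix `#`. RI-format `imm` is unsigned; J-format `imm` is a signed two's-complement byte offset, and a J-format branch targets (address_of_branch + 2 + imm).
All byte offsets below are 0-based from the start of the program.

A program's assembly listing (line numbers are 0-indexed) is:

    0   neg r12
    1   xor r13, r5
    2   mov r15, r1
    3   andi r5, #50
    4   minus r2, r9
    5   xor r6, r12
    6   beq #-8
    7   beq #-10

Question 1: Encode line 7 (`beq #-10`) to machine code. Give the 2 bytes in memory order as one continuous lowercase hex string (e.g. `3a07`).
line 7 (beq): pack op=0xf:4|imm=-10:12 = 0xfff6; little→ f6 ff

f6ff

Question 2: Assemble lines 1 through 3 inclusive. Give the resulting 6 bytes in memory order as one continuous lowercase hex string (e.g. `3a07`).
line 1 (xor): pack op=0x1:4|rd=13:4|rs=5:4|pad=0:4 = 0x1d50; little→ 50 1d
line 2 (mov): pack op=0x0:4|rd=15:4|rs=1:4|pad=0:4 = 0x0f10; little→ 10 0f
line 3 (andi): pack op=0x8:4|rd=5:4|imm=50:8 = 0x8532; little→ 32 85

501d100f3285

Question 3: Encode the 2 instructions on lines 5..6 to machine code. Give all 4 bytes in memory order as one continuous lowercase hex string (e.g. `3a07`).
c016f8ff

L5: xor op=0x1:4|rd=6:4|rs=12:4|pad=0:4 ⇒ 0x16c0 ⇒ little c0 16
L6: beq op=0xf:4|imm=-8:12 ⇒ 0xfff8 ⇒ little f8 ff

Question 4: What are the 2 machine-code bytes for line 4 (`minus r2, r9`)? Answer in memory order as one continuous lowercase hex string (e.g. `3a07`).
9092

4. minus fields op=0x9:4|rd=2:4|rs=9:4|pad=0:4 → word 9290h → 90 92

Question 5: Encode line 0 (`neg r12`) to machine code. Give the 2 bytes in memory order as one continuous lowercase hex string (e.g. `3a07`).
004c

line 0 (neg): pack op=0x4:4|rd=12:4|pad=0:8 = 0x4c00; little→ 00 4c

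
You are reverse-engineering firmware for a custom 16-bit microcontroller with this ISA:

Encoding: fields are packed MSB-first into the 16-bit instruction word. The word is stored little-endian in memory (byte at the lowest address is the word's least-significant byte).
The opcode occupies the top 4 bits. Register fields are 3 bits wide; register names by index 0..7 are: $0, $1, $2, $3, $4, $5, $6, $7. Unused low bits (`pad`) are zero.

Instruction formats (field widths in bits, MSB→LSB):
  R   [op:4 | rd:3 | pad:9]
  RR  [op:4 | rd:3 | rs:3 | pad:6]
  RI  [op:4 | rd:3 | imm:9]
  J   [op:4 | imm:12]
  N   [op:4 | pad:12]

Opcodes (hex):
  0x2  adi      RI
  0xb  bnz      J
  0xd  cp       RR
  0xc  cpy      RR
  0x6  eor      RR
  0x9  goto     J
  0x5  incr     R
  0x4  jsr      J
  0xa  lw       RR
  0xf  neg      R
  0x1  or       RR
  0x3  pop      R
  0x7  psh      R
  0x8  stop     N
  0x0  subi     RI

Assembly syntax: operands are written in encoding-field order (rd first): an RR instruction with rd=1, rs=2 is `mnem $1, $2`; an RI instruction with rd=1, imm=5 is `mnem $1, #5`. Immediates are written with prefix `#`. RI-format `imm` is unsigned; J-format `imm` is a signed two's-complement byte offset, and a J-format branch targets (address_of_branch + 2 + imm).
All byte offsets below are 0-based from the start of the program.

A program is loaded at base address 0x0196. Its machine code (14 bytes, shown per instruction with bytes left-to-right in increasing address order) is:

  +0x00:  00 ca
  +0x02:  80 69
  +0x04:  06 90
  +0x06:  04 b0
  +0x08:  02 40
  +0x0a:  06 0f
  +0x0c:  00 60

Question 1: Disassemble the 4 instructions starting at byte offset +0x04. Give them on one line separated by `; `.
@+04  little-endian(06 90) = 0x9006
  top 4b → 0x9 → goto [J]
  imm: (w>>0)&0xfff=0x6 → #6
@+06  little-endian(04 b0) = 0xb004
  top 4b → 0xb → bnz [J]
  imm: (w>>0)&0xfff=0x4 → #4
@+08  little-endian(02 40) = 0x4002
  top 4b → 0x4 → jsr [J]
  imm: (w>>0)&0xfff=0x2 → #2
@+0a  little-endian(06 0f) = 0x0f06
  top 4b → 0x0 → subi [RI]
  rd: (w>>9)&0x7=0x7 → $7
  imm: (w>>0)&0x1ff=0x106 → #262

goto #6; bnz #4; jsr #2; subi $7, #262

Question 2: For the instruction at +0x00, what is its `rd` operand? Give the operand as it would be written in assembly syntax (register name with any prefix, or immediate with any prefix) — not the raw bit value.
off 0x00: read 00 ca as little → 0xca00
  op=0xca00>>12=0xc ⇒ cpy (RR)
  [11:9] rd=5 = $5
  [8:6] rs=0 = $0

$5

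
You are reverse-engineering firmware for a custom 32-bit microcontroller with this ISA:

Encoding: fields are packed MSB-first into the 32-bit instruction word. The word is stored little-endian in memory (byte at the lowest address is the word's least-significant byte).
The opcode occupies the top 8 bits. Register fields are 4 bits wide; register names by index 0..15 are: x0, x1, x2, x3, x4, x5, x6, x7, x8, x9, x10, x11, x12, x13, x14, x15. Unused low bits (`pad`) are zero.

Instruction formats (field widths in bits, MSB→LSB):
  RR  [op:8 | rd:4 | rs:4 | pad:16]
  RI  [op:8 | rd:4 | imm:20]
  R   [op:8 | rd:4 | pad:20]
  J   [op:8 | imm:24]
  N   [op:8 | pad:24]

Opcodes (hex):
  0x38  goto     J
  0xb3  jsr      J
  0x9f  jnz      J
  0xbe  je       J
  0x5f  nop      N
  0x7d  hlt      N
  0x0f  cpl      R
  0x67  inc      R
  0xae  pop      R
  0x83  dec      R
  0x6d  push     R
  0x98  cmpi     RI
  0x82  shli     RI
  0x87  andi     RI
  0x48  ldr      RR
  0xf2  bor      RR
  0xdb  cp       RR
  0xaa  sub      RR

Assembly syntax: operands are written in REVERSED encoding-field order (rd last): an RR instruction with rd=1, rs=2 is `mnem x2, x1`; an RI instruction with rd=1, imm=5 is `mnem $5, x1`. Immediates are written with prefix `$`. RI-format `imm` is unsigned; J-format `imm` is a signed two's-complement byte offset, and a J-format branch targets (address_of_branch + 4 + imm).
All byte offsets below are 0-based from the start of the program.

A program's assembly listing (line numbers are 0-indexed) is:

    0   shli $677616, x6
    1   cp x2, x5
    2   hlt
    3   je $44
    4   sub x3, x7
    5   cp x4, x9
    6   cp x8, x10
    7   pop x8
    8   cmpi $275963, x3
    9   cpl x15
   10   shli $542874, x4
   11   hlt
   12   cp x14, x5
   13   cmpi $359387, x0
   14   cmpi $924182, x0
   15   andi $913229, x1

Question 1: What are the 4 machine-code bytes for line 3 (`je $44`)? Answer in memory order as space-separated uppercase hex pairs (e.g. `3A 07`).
2C 00 00 BE

line 3 (je): pack op=0xbe:8|imm=44:24 = 0xbe00002c; little→ 2c 00 00 be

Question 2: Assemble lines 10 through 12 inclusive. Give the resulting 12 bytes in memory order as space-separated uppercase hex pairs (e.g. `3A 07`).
9A 48 48 82 00 00 00 7D 00 00 5E DB

10. shli fields op=0x82:8|rd=4:4|imm=542874:20 → word 8248489ah → 9a 48 48 82
11. hlt fields op=0x7d:8|pad=0:24 → word 7d000000h → 00 00 00 7d
12. cp fields op=0xdb:8|rd=5:4|rs=14:4|pad=0:16 → word db5e0000h → 00 00 5e db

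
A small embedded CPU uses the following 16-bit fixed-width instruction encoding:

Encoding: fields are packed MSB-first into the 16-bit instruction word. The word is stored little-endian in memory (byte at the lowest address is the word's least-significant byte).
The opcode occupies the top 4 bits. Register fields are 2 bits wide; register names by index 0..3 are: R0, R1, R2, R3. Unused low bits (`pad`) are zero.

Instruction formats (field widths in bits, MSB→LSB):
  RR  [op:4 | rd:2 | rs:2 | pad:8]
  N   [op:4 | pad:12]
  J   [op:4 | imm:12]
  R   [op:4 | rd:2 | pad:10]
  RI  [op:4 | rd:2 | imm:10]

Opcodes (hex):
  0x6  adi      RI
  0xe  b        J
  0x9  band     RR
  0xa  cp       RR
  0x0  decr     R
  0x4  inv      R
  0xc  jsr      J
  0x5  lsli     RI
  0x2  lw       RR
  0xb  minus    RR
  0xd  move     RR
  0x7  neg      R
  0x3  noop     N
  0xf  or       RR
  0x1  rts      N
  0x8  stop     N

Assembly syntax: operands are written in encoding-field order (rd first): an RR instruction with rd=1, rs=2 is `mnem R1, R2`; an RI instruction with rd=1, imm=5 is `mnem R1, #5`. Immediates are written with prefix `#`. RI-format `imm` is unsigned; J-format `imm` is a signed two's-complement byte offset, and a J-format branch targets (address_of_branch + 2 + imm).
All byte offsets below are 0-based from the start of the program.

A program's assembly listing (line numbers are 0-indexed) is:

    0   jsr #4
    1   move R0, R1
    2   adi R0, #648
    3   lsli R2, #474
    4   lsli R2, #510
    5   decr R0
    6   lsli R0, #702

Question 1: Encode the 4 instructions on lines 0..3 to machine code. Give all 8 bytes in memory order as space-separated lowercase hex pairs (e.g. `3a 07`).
04 c0 00 d1 88 62 da 59

L0: jsr op=0xc:4|imm=4:12 ⇒ 0xc004 ⇒ little 04 c0
L1: move op=0xd:4|rd=0:2|rs=1:2|pad=0:8 ⇒ 0xd100 ⇒ little 00 d1
L2: adi op=0x6:4|rd=0:2|imm=648:10 ⇒ 0x6288 ⇒ little 88 62
L3: lsli op=0x5:4|rd=2:2|imm=474:10 ⇒ 0x59da ⇒ little da 59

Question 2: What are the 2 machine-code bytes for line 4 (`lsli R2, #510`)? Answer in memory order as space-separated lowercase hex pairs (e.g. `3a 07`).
fe 59

line 4 (lsli): pack op=0x5:4|rd=2:2|imm=510:10 = 0x59fe; little→ fe 59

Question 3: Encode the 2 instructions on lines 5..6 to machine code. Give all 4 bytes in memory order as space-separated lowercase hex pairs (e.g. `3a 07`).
5. decr fields op=0x0:4|rd=0:2|pad=0:10 → word 0000h → 00 00
6. lsli fields op=0x5:4|rd=0:2|imm=702:10 → word 52beh → be 52

00 00 be 52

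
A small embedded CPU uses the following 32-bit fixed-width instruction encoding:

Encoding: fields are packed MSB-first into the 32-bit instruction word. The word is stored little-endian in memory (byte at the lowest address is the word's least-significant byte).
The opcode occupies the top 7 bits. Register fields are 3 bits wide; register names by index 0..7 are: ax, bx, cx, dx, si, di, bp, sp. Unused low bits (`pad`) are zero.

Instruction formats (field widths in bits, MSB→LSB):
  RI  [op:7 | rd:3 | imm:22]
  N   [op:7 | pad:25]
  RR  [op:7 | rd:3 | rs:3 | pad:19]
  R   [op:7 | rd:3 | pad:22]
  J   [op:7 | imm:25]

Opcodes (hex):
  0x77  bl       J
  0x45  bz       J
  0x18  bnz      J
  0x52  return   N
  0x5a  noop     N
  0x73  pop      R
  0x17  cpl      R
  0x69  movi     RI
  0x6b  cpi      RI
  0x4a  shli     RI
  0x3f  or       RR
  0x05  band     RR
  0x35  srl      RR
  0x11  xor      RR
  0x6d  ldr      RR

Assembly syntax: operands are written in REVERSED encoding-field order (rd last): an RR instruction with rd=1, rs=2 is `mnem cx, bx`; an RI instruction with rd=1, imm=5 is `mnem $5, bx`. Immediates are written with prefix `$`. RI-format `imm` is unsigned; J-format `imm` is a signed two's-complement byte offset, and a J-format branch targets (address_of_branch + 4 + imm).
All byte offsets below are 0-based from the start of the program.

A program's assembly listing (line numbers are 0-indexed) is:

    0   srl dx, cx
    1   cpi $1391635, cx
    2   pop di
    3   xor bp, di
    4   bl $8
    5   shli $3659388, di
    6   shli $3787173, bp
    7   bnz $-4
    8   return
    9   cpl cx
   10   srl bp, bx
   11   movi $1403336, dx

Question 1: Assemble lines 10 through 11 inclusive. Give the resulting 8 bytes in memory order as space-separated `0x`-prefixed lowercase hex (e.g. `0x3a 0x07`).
0x00 0x00 0x70 0x6a 0xc8 0x69 0xd5 0xd2

10. srl fields op=0x35:7|rd=1:3|rs=6:3|pad=0:19 → word 6a700000h → 00 00 70 6a
11. movi fields op=0x69:7|rd=3:3|imm=1403336:22 → word d2d569c8h → c8 69 d5 d2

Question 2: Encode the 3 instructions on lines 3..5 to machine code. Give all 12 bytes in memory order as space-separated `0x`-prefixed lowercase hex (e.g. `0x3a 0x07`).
line 3 (xor): pack op=0x11:7|rd=5:3|rs=6:3|pad=0:19 = 0x23700000; little→ 00 00 70 23
line 4 (bl): pack op=0x77:7|imm=8:25 = 0xee000008; little→ 08 00 00 ee
line 5 (shli): pack op=0x4a:7|rd=5:3|imm=3659388:22 = 0x9577d67c; little→ 7c d6 77 95

0x00 0x00 0x70 0x23 0x08 0x00 0x00 0xee 0x7c 0xd6 0x77 0x95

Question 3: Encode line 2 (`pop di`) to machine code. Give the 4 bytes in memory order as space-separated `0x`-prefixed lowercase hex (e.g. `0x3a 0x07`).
line 2 (pop): pack op=0x73:7|rd=5:3|pad=0:22 = 0xe7400000; little→ 00 00 40 e7

0x00 0x00 0x40 0xe7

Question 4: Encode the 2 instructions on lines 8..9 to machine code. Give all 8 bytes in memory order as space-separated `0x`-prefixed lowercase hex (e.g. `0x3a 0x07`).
0x00 0x00 0x00 0xa4 0x00 0x00 0x80 0x2e

L8: return op=0x52:7|pad=0:25 ⇒ 0xa4000000 ⇒ little 00 00 00 a4
L9: cpl op=0x17:7|rd=2:3|pad=0:22 ⇒ 0x2e800000 ⇒ little 00 00 80 2e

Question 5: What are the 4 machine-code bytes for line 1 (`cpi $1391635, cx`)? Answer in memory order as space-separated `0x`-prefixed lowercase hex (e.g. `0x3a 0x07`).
0x13 0x3c 0x95 0xd6

L1: cpi op=0x6b:7|rd=2:3|imm=1391635:22 ⇒ 0xd6953c13 ⇒ little 13 3c 95 d6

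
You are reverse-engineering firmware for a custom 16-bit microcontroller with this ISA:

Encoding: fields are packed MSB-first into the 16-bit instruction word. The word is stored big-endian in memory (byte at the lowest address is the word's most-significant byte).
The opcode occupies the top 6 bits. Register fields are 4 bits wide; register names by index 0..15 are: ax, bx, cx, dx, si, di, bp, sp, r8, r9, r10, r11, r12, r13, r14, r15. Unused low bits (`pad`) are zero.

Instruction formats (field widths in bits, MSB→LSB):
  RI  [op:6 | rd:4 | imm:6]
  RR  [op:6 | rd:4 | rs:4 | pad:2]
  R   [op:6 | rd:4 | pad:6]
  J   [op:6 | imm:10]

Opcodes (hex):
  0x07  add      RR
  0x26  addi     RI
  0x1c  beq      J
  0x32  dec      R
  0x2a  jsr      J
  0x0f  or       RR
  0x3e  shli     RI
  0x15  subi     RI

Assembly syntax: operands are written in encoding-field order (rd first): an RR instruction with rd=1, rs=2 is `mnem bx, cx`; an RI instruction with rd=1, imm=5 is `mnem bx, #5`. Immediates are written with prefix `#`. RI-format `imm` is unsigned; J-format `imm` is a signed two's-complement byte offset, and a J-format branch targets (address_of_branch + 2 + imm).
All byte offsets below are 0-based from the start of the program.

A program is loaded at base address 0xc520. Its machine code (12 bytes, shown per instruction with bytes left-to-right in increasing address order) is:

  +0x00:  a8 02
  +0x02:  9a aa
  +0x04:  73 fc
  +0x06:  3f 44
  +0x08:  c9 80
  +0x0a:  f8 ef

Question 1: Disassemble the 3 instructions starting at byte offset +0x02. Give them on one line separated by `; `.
+0x02: 9a aa ⇒ word 0x9aaa (big)
  opcode bits[15:10]=0x26: addi/RI
  rd@[9:6]=0xa ⇒ r10
  imm@[5:0]=0x2a ⇒ #42
+0x04: 73 fc ⇒ word 0x73fc (big)
  opcode bits[15:10]=0x1c: beq/J
  imm@[9:0]=0x3fc (s10→-4) ⇒ #-4
+0x06: 3f 44 ⇒ word 0x3f44 (big)
  opcode bits[15:10]=0xf: or/RR
  rd@[9:6]=0xd ⇒ r13
  rs@[5:2]=0x1 ⇒ bx

addi r10, #42; beq #-4; or r13, bx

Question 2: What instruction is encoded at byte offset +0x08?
off 0x08: read c9 80 as big → 0xc980
  opcode bits[15:10]=0x32: dec/R
  rd@[9:6]=0x6 ⇒ bp

dec bp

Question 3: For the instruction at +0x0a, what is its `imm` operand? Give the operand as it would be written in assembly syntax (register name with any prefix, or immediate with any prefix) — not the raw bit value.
#47

off 0x0a: read f8 ef as big → 0xf8ef
  opcode bits[15:10]=0x3e: shli/RI
  rd: (w>>6)&0xf=0x3 → dx
  imm: (w>>0)&0x3f=0x2f → #47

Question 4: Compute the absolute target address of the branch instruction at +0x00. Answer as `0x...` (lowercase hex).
+0x00: a8 02 ⇒ word 0xa802 (big)
  opcode bits[15:10]=0x2a: jsr/J
  imm: (w>>0)&0x3ff=0x2 → #2
  target = base 0xc520 + off 0x00 + 2 + imm 2 = 0xc524

0xc524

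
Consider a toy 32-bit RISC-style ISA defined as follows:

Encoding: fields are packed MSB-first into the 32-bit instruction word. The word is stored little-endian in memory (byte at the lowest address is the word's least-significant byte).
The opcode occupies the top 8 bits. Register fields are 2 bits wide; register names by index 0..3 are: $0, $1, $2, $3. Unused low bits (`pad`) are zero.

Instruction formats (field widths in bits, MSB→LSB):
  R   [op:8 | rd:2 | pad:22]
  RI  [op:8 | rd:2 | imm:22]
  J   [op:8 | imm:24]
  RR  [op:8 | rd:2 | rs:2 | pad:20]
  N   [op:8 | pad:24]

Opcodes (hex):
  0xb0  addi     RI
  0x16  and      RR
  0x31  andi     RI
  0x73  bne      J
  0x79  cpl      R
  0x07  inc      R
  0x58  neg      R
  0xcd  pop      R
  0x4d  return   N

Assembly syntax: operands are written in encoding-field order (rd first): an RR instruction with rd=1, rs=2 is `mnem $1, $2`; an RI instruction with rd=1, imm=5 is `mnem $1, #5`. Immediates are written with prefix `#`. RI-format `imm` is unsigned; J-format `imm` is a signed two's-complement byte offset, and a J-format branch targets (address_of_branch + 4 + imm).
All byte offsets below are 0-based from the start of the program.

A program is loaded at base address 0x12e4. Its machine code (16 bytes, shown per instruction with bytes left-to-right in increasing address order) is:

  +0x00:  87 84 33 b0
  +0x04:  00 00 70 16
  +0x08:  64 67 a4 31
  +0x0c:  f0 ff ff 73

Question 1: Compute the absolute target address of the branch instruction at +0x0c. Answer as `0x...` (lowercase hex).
+0x0c: f0 ff ff 73 ⇒ word 0x73fffff0 (little)
  opcode bits[31:24]=0x73: bne/J
  [23:0] imm=16777200 (s24→-16) = #-16
  target = base 0x12e4 + off 0x0c + 4 + imm -16 = 0x12e4

0x12e4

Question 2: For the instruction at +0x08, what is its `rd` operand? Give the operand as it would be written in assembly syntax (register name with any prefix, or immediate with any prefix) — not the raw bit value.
+0x08: 64 67 a4 31 ⇒ word 0x31a46764 (little)
  opcode bits[31:24]=0x31: andi/RI
  rd: (w>>22)&0x3=0x2 → $2
  imm: (w>>0)&0x3fffff=0x246764 → #2385764

$2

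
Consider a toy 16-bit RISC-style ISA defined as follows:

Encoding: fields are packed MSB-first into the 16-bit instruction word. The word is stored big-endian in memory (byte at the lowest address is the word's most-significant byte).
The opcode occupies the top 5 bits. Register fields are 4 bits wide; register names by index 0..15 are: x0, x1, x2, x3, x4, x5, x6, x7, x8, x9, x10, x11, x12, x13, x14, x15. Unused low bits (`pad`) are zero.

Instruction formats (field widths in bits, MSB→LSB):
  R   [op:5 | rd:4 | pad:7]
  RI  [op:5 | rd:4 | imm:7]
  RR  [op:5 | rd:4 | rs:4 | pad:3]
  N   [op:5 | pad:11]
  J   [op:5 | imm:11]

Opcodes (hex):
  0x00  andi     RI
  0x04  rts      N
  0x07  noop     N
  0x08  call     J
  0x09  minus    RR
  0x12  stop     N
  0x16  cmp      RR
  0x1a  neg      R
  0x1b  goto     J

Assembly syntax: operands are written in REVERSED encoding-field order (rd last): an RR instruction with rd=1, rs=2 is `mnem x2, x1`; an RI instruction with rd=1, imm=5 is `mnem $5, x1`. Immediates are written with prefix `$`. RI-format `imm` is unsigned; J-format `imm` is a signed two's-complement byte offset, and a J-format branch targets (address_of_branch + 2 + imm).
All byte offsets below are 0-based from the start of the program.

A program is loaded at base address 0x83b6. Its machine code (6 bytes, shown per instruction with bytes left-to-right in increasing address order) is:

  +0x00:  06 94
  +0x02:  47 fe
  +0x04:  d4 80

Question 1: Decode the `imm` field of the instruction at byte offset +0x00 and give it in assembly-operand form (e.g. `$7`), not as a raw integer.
$20

[00] 06 94 → 0x0694
  opcode bits[15:11]=0x0: andi/RI
  rd: (w>>7)&0xf=0xd → x13
  imm: (w>>0)&0x7f=0x14 → $20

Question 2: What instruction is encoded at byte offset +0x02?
call $-2

[02] 47 fe → 0x47fe
  top 5b → 0x8 → call [J]
  [10:0] imm=2046 (s11→-2) = $-2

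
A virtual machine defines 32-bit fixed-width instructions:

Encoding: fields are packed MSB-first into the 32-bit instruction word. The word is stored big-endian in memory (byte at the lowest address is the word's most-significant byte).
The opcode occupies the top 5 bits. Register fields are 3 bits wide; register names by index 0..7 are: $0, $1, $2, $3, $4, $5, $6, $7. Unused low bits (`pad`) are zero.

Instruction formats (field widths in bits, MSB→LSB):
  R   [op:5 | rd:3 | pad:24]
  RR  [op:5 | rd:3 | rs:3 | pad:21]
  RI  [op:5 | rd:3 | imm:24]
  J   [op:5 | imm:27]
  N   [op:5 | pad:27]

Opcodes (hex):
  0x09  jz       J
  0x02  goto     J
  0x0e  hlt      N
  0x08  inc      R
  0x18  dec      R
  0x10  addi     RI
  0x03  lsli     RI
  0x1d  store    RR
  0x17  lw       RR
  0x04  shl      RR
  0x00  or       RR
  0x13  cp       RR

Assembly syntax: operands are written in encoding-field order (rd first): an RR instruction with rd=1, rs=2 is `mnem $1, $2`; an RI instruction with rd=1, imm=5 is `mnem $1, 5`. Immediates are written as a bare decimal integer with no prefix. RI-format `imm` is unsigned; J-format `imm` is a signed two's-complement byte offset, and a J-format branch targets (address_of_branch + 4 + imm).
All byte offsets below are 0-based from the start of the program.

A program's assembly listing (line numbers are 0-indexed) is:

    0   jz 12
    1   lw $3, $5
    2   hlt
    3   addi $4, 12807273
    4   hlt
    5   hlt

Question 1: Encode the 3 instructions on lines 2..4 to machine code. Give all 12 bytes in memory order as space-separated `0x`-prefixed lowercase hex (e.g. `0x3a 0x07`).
0x70 0x00 0x00 0x00 0x84 0xc3 0x6c 0x69 0x70 0x00 0x00 0x00

2. hlt fields op=0xe:5|pad=0:27 → word 70000000h → 70 00 00 00
3. addi fields op=0x10:5|rd=4:3|imm=12807273:24 → word 84c36c69h → 84 c3 6c 69
4. hlt fields op=0xe:5|pad=0:27 → word 70000000h → 70 00 00 00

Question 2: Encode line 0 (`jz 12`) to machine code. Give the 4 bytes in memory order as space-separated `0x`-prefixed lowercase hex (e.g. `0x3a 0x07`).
0x48 0x00 0x00 0x0c

L0: jz op=0x9:5|imm=12:27 ⇒ 0x4800000c ⇒ big 48 00 00 0c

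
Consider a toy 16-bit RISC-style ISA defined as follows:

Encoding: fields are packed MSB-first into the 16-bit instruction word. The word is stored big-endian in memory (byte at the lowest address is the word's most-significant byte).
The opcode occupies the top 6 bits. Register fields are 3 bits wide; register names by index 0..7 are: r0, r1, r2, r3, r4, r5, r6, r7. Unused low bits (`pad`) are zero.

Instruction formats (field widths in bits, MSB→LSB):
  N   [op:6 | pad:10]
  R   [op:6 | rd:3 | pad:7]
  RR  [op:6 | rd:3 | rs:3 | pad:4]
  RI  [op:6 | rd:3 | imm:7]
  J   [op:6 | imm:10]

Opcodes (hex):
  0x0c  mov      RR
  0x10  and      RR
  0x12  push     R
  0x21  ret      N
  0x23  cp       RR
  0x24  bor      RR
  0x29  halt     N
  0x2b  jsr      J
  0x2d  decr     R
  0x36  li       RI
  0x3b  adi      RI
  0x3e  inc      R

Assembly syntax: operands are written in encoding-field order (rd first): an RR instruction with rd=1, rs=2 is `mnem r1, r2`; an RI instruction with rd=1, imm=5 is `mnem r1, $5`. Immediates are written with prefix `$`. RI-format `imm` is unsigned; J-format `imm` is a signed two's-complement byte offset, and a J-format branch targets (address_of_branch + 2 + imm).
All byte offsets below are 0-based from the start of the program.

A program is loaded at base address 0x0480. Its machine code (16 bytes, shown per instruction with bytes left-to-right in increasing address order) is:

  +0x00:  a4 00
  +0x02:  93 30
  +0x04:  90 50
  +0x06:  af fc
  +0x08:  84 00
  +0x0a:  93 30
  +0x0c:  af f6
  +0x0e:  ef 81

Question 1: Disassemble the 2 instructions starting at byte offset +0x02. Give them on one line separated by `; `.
+0x02: 93 30 ⇒ word 0x9330 (big)
  top 6b → 0x24 → bor [RR]
  rd@[9:7]=0x6 ⇒ r6
  rs@[6:4]=0x3 ⇒ r3
+0x04: 90 50 ⇒ word 0x9050 (big)
  top 6b → 0x24 → bor [RR]
  rd@[9:7]=0x0 ⇒ r0
  rs@[6:4]=0x5 ⇒ r5

bor r6, r3; bor r0, r5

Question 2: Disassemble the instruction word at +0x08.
ret

+0x08: 84 00 ⇒ word 0x8400 (big)
  top 6b → 0x21 → ret [N]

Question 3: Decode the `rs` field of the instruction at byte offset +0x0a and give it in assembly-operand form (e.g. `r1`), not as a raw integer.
r3

@+0a  big-endian(93 30) = 0x9330
  opcode bits[15:10]=0x24: bor/RR
  rd: (w>>7)&0x7=0x6 → r6
  rs: (w>>4)&0x7=0x3 → r3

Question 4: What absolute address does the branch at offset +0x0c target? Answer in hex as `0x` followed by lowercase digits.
0x0484

@+0c  big-endian(af f6) = 0xaff6
  op=0xaff6>>10=0x2b ⇒ jsr (J)
  imm: (w>>0)&0x3ff=0x3f6 (s10→-10) → $-10
  target = base 0x0480 + off 0x0c + 2 + imm -10 = 0x0484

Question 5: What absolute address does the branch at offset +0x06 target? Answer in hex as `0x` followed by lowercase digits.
0x0484

[06] af fc → 0xaffc
  opcode bits[15:10]=0x2b: jsr/J
  [9:0] imm=1020 (s10→-4) = $-4
  target = base 0x0480 + off 0x06 + 2 + imm -4 = 0x0484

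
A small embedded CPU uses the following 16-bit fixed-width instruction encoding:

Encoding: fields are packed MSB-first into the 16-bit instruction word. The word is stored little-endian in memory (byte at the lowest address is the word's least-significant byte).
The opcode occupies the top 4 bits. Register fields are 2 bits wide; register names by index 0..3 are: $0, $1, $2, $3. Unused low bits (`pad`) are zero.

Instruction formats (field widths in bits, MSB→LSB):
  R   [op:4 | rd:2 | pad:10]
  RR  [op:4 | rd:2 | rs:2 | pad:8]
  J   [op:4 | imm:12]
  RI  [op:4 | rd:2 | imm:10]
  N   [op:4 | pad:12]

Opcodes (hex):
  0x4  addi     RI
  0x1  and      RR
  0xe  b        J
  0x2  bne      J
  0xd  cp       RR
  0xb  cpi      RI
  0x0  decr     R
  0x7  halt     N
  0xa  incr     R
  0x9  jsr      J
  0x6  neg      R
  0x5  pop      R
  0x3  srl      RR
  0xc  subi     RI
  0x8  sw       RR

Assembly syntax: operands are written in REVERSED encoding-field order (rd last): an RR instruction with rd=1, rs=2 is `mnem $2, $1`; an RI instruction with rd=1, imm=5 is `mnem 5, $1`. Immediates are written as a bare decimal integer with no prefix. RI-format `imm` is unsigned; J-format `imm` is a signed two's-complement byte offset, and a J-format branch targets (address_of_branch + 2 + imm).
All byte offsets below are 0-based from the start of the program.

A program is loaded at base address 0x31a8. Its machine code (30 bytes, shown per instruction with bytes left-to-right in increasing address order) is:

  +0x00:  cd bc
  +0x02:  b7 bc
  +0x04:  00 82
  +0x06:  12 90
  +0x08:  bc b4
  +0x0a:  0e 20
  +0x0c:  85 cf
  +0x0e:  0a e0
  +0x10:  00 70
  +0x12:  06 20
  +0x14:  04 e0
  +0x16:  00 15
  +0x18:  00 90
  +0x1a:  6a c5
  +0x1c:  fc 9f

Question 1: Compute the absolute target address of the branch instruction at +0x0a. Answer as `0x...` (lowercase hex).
off 0x0a: read 0e 20 as little → 0x200e
  opcode bits[15:12]=0x2: bne/J
  imm@[11:0]=0xe ⇒ 14
  target = base 0x31a8 + off 0x0a + 2 + imm 14 = 0x31c2

0x31c2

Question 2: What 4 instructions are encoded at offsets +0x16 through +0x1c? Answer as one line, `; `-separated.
[16] 00 15 → 0x1500
  opcode bits[15:12]=0x1: and/RR
  rd: (w>>10)&0x3=0x1 → $1
  rs: (w>>8)&0x3=0x1 → $1
[18] 00 90 → 0x9000
  opcode bits[15:12]=0x9: jsr/J
  imm: (w>>0)&0xfff=0x0 → 0
[1a] 6a c5 → 0xc56a
  opcode bits[15:12]=0xc: subi/RI
  rd: (w>>10)&0x3=0x1 → $1
  imm: (w>>0)&0x3ff=0x16a → 362
[1c] fc 9f → 0x9ffc
  opcode bits[15:12]=0x9: jsr/J
  imm: (w>>0)&0xfff=0xffc (s12→-4) → -4

and $1, $1; jsr 0; subi 362, $1; jsr -4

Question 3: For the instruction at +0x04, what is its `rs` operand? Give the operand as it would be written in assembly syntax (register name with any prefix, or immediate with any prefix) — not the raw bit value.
$2

@+04  little-endian(00 82) = 0x8200
  opcode bits[15:12]=0x8: sw/RR
  rd@[11:10]=0x0 ⇒ $0
  rs@[9:8]=0x2 ⇒ $2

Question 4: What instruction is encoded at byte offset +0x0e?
@+0e  little-endian(0a e0) = 0xe00a
  top 4b → 0xe → b [J]
  [11:0] imm=10 = 10

b 10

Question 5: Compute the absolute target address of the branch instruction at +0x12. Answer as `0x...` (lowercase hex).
0x31c2

+0x12: 06 20 ⇒ word 0x2006 (little)
  top 4b → 0x2 → bne [J]
  imm@[11:0]=0x6 ⇒ 6
  target = base 0x31a8 + off 0x12 + 2 + imm 6 = 0x31c2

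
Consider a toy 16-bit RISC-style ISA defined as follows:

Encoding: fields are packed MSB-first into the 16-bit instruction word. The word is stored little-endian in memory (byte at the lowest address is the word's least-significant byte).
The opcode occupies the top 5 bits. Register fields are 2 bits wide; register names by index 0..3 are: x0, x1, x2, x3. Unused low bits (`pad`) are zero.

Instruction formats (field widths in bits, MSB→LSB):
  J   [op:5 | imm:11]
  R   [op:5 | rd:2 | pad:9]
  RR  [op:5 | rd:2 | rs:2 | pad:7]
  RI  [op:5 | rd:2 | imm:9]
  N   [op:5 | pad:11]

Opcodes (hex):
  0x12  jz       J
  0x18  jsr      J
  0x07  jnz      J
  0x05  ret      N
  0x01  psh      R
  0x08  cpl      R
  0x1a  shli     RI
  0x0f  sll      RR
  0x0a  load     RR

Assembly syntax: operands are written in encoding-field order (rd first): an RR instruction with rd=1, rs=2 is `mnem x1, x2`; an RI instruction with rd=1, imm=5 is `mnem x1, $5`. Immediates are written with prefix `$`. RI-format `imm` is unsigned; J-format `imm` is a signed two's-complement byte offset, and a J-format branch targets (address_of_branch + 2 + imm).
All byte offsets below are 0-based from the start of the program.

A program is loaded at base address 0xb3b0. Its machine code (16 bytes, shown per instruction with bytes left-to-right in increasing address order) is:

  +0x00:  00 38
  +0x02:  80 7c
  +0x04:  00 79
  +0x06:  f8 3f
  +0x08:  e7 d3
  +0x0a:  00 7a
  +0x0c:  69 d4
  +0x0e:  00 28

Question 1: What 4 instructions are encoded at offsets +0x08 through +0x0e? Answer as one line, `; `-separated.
shli x1, $487; sll x1, x0; shli x2, $105; ret

off 0x08: read e7 d3 as little → 0xd3e7
  opcode bits[15:11]=0x1a: shli/RI
  rd: (w>>9)&0x3=0x1 → x1
  imm: (w>>0)&0x1ff=0x1e7 → $487
off 0x0a: read 00 7a as little → 0x7a00
  opcode bits[15:11]=0xf: sll/RR
  rd: (w>>9)&0x3=0x1 → x1
  rs: (w>>7)&0x3=0x0 → x0
off 0x0c: read 69 d4 as little → 0xd469
  opcode bits[15:11]=0x1a: shli/RI
  rd: (w>>9)&0x3=0x2 → x2
  imm: (w>>0)&0x1ff=0x69 → $105
off 0x0e: read 00 28 as little → 0x2800
  opcode bits[15:11]=0x5: ret/N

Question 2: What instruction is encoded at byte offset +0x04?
sll x0, x2

@+04  little-endian(00 79) = 0x7900
  op=0x7900>>11=0xf ⇒ sll (RR)
  rd: (w>>9)&0x3=0x0 → x0
  rs: (w>>7)&0x3=0x2 → x2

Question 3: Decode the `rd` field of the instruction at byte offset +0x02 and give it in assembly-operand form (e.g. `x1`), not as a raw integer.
x2

@+02  little-endian(80 7c) = 0x7c80
  op=0x7c80>>11=0xf ⇒ sll (RR)
  rd: (w>>9)&0x3=0x2 → x2
  rs: (w>>7)&0x3=0x1 → x1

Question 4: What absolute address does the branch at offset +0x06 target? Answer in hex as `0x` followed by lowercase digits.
off 0x06: read f8 3f as little → 0x3ff8
  opcode bits[15:11]=0x7: jnz/J
  imm: (w>>0)&0x7ff=0x7f8 (s11→-8) → $-8
  target = base 0xb3b0 + off 0x06 + 2 + imm -8 = 0xb3b0

0xb3b0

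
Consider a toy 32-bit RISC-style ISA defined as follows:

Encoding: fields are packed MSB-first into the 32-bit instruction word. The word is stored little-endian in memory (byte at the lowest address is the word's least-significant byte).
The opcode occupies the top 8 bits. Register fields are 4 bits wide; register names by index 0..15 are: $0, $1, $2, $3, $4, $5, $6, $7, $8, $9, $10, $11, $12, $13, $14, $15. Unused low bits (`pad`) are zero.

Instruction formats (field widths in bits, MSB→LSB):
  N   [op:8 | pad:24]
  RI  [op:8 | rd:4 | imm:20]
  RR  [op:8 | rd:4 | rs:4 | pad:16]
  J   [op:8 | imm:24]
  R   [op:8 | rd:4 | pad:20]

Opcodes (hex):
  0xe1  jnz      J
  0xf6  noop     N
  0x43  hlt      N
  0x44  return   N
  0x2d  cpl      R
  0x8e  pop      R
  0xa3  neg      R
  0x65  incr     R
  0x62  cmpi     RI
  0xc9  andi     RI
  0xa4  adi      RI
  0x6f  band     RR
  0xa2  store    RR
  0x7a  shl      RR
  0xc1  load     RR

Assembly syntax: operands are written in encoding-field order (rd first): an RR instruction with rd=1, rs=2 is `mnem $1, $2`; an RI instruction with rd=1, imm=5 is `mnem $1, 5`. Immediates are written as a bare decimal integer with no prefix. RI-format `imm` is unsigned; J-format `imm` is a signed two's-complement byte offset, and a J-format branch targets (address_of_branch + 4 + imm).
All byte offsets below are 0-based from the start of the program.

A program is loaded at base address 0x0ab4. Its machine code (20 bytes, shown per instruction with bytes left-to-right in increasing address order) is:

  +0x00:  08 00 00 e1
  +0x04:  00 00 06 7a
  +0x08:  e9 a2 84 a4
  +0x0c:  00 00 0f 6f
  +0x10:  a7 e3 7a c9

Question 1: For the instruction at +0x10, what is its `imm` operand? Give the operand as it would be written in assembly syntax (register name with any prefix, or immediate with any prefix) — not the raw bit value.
713639

@+10  little-endian(a7 e3 7a c9) = 0xc97ae3a7
  opcode bits[31:24]=0xc9: andi/RI
  [23:20] rd=7 = $7
  [19:0] imm=713639 = 713639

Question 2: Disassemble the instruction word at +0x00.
jnz 8

@+00  little-endian(08 00 00 e1) = 0xe1000008
  op=0xe1000008>>24=0xe1 ⇒ jnz (J)
  imm@[23:0]=0x8 ⇒ 8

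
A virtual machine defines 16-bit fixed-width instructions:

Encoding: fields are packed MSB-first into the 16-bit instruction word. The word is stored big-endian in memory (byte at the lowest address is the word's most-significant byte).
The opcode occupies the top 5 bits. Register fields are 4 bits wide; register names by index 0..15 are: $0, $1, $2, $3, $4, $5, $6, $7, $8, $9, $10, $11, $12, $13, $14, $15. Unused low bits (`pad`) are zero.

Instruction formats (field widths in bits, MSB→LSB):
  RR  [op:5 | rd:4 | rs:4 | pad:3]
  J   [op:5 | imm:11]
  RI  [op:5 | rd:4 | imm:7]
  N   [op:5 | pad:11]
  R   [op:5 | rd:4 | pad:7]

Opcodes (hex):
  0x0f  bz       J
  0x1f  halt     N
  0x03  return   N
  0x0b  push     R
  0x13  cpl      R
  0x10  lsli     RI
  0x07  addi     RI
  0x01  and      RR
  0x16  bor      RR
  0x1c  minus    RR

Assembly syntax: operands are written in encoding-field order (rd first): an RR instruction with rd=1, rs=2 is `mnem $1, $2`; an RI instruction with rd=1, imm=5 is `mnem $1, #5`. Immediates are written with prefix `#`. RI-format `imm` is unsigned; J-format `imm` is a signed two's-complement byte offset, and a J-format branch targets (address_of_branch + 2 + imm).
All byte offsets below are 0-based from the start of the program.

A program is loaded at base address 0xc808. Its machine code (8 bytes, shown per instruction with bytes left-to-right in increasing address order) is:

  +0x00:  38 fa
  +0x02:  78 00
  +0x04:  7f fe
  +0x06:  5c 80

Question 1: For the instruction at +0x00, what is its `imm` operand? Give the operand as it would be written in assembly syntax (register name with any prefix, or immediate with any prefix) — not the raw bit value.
#122

off 0x00: read 38 fa as big → 0x38fa
  op=0x38fa>>11=0x7 ⇒ addi (RI)
  rd: (w>>7)&0xf=0x1 → $1
  imm: (w>>0)&0x7f=0x7a → #122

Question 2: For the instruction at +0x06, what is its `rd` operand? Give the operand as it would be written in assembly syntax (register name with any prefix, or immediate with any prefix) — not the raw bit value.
[06] 5c 80 → 0x5c80
  top 5b → 0xb → push [R]
  rd: (w>>7)&0xf=0x9 → $9

$9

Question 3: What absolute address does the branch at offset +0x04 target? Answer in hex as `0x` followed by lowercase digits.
0xc80c

@+04  big-endian(7f fe) = 0x7ffe
  opcode bits[15:11]=0xf: bz/J
  [10:0] imm=2046 (s11→-2) = #-2
  target = base 0xc808 + off 0x04 + 2 + imm -2 = 0xc80c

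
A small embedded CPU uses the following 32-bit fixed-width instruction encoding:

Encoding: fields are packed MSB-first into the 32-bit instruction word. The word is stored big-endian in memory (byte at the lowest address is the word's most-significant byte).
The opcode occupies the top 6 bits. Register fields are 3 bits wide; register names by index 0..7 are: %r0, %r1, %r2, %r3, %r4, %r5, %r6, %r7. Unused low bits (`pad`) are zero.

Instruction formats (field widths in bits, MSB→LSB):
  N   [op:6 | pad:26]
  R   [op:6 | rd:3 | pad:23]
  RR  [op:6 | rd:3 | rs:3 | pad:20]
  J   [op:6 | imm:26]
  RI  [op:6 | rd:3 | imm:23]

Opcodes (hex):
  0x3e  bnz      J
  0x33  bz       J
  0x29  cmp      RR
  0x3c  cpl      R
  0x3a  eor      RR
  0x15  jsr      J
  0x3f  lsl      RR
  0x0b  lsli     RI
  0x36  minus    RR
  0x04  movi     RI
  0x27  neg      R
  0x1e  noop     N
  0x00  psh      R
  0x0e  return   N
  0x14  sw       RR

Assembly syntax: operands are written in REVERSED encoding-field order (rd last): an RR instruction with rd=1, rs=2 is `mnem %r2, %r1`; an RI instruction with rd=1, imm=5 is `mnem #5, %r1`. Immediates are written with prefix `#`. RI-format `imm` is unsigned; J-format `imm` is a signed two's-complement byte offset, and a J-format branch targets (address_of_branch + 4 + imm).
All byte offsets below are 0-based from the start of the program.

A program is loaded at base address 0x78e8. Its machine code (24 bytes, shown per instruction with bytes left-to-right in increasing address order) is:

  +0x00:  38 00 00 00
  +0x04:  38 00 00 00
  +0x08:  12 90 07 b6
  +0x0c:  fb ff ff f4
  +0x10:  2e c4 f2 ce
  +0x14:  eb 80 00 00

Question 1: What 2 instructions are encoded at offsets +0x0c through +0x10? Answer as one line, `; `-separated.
bnz #-12; lsli #4518606, %r5

[0c] fb ff ff f4 → 0xfbfffff4
  op=0xfbfffff4>>26=0x3e ⇒ bnz (J)
  [25:0] imm=67108852 (s26→-12) = #-12
[10] 2e c4 f2 ce → 0x2ec4f2ce
  op=0x2ec4f2ce>>26=0xb ⇒ lsli (RI)
  [25:23] rd=5 = %r5
  [22:0] imm=4518606 = #4518606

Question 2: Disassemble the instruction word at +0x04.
[04] 38 00 00 00 → 0x38000000
  op=0x38000000>>26=0xe ⇒ return (N)

return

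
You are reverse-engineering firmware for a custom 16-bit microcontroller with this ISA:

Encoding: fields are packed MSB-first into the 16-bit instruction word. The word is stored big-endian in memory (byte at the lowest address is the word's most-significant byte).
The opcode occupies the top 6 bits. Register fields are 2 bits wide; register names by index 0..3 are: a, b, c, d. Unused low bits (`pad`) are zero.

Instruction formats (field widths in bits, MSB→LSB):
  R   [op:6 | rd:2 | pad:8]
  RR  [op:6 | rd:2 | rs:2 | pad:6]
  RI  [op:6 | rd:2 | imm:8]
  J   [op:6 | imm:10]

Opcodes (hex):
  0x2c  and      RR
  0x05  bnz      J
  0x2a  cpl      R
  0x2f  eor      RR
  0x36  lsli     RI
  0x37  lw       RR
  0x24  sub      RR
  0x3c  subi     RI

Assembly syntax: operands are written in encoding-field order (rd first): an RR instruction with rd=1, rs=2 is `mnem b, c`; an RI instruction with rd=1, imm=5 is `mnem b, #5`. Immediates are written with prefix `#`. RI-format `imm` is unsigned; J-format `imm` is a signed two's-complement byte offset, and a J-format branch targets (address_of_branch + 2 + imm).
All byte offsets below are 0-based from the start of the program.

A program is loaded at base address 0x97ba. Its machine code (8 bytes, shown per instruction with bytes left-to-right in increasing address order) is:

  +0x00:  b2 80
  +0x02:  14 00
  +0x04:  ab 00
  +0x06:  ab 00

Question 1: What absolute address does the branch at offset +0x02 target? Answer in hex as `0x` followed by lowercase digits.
0x97be

off 0x02: read 14 00 as big → 0x1400
  top 6b → 0x5 → bnz [J]
  imm@[9:0]=0x0 ⇒ #0
  target = base 0x97ba + off 0x02 + 2 + imm 0 = 0x97be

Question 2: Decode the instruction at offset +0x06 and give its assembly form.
@+06  big-endian(ab 00) = 0xab00
  op=0xab00>>10=0x2a ⇒ cpl (R)
  rd: (w>>8)&0x3=0x3 → d

cpl d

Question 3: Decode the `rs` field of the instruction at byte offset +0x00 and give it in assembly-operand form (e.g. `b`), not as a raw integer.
off 0x00: read b2 80 as big → 0xb280
  top 6b → 0x2c → and [RR]
  [9:8] rd=2 = c
  [7:6] rs=2 = c

c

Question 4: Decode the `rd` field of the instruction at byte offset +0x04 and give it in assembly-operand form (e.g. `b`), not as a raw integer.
d

+0x04: ab 00 ⇒ word 0xab00 (big)
  opcode bits[15:10]=0x2a: cpl/R
  [9:8] rd=3 = d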